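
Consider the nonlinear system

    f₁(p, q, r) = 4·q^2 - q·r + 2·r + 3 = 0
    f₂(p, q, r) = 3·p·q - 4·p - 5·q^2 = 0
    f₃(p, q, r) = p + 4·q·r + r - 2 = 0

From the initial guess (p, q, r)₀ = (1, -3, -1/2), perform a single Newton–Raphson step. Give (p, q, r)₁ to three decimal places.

(0.525, -1.430, -0.420)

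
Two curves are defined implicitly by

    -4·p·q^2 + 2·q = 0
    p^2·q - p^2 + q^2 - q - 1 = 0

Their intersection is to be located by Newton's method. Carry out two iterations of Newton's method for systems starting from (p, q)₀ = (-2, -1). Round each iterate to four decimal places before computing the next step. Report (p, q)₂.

At (-2, -1): F = (6.0000, -7.0000).
Jacobian J = [[-4·q^2, -8·p·q + 2], [2·p·q - 2·p, p^2 + 2·q - 1]].
At the point, J = [[-4.0000, -14.0000], [8.0000, 1.0000]] (det J = 108.0000).
Solving J·Δ = −F gives Δ = (0.8519, 0.1852).
Then the next iterate is (p, q)₁ = (-1.1481, -0.8148).
Round to (-1.1481, -0.8148) and repeat: F = (1.419290, -1.913450), J = [[-2.655596, -5.483775], [4.167144, -1.311466]].
Δ = (0.4691, 0.0316), so (p, q)₂ = (-0.6790, -0.7832).

(-0.6790, -0.7832)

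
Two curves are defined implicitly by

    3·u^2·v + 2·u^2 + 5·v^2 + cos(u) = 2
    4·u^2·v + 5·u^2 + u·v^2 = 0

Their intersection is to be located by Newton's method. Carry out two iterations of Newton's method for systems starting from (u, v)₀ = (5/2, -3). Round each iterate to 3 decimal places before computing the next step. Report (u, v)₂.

At (5/2, -3): F = (-1.55114, -21.250).
Jacobian J = [[6·u·v + 4·u - sin(u), 3·u^2 + 10·v], [8·u·v + 10·u + v^2, 4·u^2 + 2·u·v]].
At the point, J = [[-35.59847, -11.250], [-26.000, 10.000]] (det J = -648.48472).
Solving J·Δ = −F gives Δ = (-0.393, 1.104).
Then the next iterate is (u, v)₁ = (2.107, -1.896).
Round to (2.107, -1.896) and repeat: F = (-0.90948, -3.89726), J = [[-16.40089, -5.64165], [-7.29416, 9.76805]].
Δ = (-0.153, 0.284), so (u, v)₂ = (1.954, -1.612).

(1.954, -1.612)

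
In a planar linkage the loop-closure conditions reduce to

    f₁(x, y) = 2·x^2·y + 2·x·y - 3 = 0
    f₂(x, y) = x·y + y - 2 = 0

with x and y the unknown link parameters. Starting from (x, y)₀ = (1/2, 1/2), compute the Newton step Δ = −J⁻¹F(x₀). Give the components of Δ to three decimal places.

(0.667, 0.611)

At (1/2, 1/2): F = (-2.250, -1.250).
Jacobian J = [[4·x·y + 2·y, 2·x^2 + 2·x], [y, x + 1]].
At the point, J = [[2.000, 1.500], [0.500, 1.500]] (det J = 2.250).
Solving J·Δ = −F gives Δ = (0.667, 0.611).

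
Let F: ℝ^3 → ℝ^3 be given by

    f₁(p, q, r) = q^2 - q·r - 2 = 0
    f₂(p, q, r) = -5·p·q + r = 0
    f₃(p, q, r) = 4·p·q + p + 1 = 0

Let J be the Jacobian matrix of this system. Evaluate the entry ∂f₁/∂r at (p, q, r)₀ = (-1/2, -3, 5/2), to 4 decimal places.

3.0000

∂f₁/∂r = -q.
At (-1/2, -3, 5/2) this is 3.0000.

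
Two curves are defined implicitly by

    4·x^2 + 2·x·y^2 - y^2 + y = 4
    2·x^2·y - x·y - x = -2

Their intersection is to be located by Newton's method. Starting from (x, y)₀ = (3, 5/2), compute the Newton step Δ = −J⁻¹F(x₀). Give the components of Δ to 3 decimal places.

At (3, 5/2): F = (65.750, 36.500).
Jacobian J = [[8·x + 2·y^2, 4·x·y - 2·y + 1], [4·x·y - y - 1, 2·x^2 - x]].
At the point, J = [[36.500, 26.000], [26.500, 15.000]] (det J = -141.500).
Solving J·Δ = −F gives Δ = (0.263, -2.898).

(0.263, -2.898)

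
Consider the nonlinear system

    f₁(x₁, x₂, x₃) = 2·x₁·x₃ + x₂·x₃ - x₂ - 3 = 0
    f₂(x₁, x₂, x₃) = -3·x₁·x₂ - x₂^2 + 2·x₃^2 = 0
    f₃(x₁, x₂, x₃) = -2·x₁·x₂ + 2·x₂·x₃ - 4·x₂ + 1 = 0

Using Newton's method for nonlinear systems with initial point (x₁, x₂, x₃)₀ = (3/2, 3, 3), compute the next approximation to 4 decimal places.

At (3/2, 3, 3): F = (12.0000, -4.5000, -2.0000).
Jacobian J = [[2·x₃, x₃ - 1, 2·x₁ + x₂], [-3·x₂, -3·x₁ - 2·x₂, 4·x₃], [-2·x₂, -2·x₁ + 2·x₃ - 4, 2·x₂]].
At the point, J = [[6.0000, 2.0000, 6.0000], [-9.0000, -10.5000, 12.0000], [-6.0000, -1.0000, 6.0000]] (det J = -666.0000).
Solving J·Δ = −F gives Δ = (-1.0586, -0.4324, -0.7973).
Then the next iterate is (x₁, x₂, x₃)₁ = (0.4414, 2.5676, 2.2027).

(0.4414, 2.5676, 2.2027)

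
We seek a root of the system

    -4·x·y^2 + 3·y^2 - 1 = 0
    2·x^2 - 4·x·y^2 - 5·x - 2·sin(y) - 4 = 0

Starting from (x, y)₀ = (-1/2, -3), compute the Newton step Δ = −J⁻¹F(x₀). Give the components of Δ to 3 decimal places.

(0.083, 1.366)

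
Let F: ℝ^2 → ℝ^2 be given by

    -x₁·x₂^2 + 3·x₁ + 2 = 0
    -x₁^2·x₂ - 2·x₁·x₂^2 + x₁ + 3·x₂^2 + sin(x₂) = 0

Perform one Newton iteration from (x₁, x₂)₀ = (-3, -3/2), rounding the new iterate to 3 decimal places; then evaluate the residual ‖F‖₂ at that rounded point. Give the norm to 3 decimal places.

8.781

At (-3, -3/2): F = (-0.250, 29.75251).
Jacobian J = [[-x₂^2 + 3, -2·x₁·x₂], [-2·x₁·x₂ - 2·x₂^2 + 1, -x₁^2 - 4·x₁·x₂ + 6·x₂ + cos(x₂)]].
At the point, J = [[0.750, -9.000], [-12.500, -35.92926]] (det J = -139.44695).
Solving J·Δ = −F gives Δ = (1.985, 0.138).
Then the next iterate is (x₁, x₂)₁ = (-1.015, -1.362).
Re-evaluating at (-1.015, -1.362): F = (0.83787, 8.74076), so ‖F‖₂ = 8.781.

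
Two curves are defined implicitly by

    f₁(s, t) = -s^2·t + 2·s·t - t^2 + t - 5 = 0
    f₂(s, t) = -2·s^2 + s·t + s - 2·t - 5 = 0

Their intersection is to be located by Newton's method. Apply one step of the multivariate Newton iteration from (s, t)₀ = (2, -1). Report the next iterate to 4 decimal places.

(0.6250, 2.2500)

At (2, -1): F = (-7.0000, -11.0000).
Jacobian J = [[-2·s·t + 2·t, -s^2 + 2·s - 2·t + 1], [-4·s + t + 1, s - 2]].
At the point, J = [[2.0000, 3.0000], [-8.0000, 0.0000]] (det J = 24.0000).
Solving J·Δ = −F gives Δ = (-1.3750, 3.2500).
Then the next iterate is (s, t)₁ = (0.6250, 2.2500).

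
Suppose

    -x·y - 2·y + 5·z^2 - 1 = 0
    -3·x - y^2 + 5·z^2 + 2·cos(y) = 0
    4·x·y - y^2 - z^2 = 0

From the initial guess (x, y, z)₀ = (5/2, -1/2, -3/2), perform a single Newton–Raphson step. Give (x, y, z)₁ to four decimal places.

At (5/2, -1/2, -3/2): F = (12.5000, 5.255165, -7.5000).
Jacobian J = [[-y, -x - 2, 10·z], [-3, -2·y - 2·sin(y), 10·z], [4·y, 4·x - 2·y, -2·z]].
At the point, J = [[0.5000, -4.5000, -15.0000], [-3.0000, 1.958851, -15.0000], [-2.0000, 11.0000, 3.0000]] (det J = 346.172744).
Solving J·Δ = −F gives Δ = (-1.7713, 0.1618, 0.7257).
Then the next iterate is (x, y, z)₁ = (0.7287, -0.3382, -0.7743).

(0.7287, -0.3382, -0.7743)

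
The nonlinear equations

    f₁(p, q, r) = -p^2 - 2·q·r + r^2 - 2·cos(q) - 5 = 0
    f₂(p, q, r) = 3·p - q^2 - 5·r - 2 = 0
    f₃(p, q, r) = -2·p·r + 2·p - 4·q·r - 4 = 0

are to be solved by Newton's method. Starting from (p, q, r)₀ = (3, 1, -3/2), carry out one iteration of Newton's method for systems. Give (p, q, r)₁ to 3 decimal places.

(1.002, 1.800, -0.319)

At (3, 1, -3/2): F = (-9.83060, 13.500, 17.000).
Jacobian J = [[-2·p, -2·r + 2·sin(q), -2·q + 2·r], [3, -2·q, -5], [-2·r + 2, -4·r, -2·p - 4·q]].
At the point, J = [[-6.000, 4.68294, -5.000], [3.000, -2.000, -5.000], [5.000, 6.000, -10.000]] (det J = -416.58529).
Solving J·Δ = −F gives Δ = (-1.998, 0.800, 1.181).
Then the next iterate is (p, q, r)₁ = (1.002, 1.800, -0.319).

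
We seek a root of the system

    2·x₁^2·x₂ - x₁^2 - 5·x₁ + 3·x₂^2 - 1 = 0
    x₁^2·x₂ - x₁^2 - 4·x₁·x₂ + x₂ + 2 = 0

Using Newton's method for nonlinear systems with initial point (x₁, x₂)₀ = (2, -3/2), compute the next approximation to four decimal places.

At (2, -3/2): F = (-20.2500, 2.5000).
Jacobian J = [[4·x₁·x₂ - 2·x₁ - 5, 2·x₁^2 + 6·x₂], [2·x₁·x₂ - 2·x₁ - 4·x₂, x₁^2 - 4·x₁ + 1]].
At the point, J = [[-21.0000, -1.0000], [-4.0000, -3.0000]] (det J = 59.0000).
Solving J·Δ = −F gives Δ = (-1.0720, 2.2627).
Then the next iterate is (x₁, x₂)₁ = (0.9280, 0.7627).

(0.9280, 0.7627)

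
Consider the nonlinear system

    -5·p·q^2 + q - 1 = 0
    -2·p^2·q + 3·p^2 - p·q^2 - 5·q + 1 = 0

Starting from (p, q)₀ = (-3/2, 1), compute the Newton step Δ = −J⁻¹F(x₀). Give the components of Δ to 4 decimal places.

At (-3/2, 1): F = (7.5000, -0.2500).
Jacobian J = [[-5·q^2, -10·p·q + 1], [-4·p·q + 6·p - q^2, -2·p^2 - 2·p·q - 5]].
At the point, J = [[-5.0000, 16.0000], [-4.0000, -6.5000]] (det J = 96.5000).
Solving J·Δ = −F gives Δ = (0.4637, -0.3238).

(0.4637, -0.3238)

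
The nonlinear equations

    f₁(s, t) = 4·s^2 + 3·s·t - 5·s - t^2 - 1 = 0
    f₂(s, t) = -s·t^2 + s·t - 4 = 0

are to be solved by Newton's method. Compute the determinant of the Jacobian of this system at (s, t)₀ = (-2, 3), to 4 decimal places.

-192.0000

J = [[8·s + 3·t - 5, 3·s - 2·t], [-t^2 + t, -2·s·t + s]].
At the point, J = [[-12.0000, -12.0000], [-6.0000, 10.0000]].
det J = -192.0000.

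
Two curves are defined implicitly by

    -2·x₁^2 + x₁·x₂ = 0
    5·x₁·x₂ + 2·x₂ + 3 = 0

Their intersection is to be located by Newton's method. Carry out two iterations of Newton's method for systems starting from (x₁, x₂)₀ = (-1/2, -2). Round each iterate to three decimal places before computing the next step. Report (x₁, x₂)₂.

(0.165, -1.140)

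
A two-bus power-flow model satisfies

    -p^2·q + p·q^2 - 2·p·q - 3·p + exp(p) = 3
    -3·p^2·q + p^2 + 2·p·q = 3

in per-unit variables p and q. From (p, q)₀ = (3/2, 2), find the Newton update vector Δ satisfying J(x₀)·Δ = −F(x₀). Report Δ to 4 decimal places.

(-1.3647, 1.8030)

At (3/2, 2): F = (-7.518311, -8.2500).
Jacobian J = [[-2·p·q + q^2 - 2·q + exp(p) - 3, -p^2 + 2·p·q - 2·p], [-6·p·q + 2·p + 2·q, -3·p^2 + 2·p]].
At the point, J = [[-4.518311, 0.7500], [-11.0000, -3.7500]] (det J = 25.193666).
Solving J·Δ = −F gives Δ = (-1.3647, 1.8030).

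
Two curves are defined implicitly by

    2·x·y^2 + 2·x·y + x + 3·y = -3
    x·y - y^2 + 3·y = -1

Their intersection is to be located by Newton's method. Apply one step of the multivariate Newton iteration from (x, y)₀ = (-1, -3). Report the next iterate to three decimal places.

(-1.210, -1.329)

At (-1, -3): F = (-19.000, -14.000).
Jacobian J = [[2·y^2 + 2·y + 1, 4·x·y + 2·x + 3], [y, x - 2·y + 3]].
At the point, J = [[13.000, 13.000], [-3.000, 8.000]] (det J = 143.000).
Solving J·Δ = −F gives Δ = (-0.210, 1.671).
Then the next iterate is (x, y)₁ = (-1.210, -1.329).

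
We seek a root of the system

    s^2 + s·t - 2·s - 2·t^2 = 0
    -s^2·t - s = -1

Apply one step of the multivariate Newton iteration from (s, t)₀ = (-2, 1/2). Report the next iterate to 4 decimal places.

At (-2, 1/2): F = (6.5000, 1.0000).
Jacobian J = [[2·s + t - 2, s - 4·t], [-2·s·t - 1, -s^2]].
At the point, J = [[-5.5000, -4.0000], [1.0000, -4.0000]] (det J = 26.0000).
Solving J·Δ = −F gives Δ = (0.8462, 0.4615).
Then the next iterate is (s, t)₁ = (-1.1538, 0.9615).

(-1.1538, 0.9615)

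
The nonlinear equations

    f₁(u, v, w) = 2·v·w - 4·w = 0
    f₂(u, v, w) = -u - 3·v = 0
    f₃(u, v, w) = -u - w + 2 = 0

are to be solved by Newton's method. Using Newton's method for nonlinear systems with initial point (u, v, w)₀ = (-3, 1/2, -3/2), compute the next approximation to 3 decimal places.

(1.125, -0.375, 0.875)

At (-3, 1/2, -3/2): F = (4.500, 1.500, 6.500).
Jacobian J = [[0, 2·w, 2·v - 4], [-1, -3, 0], [-1, 0, -1]].
At the point, J = [[0.000, -3.000, -3.000], [-1.000, -3.000, 0.000], [-1.000, 0.000, -1.000]] (det J = 12.000).
Solving J·Δ = −F gives Δ = (4.125, -0.875, 2.375).
Then the next iterate is (u, v, w)₁ = (1.125, -0.375, 0.875).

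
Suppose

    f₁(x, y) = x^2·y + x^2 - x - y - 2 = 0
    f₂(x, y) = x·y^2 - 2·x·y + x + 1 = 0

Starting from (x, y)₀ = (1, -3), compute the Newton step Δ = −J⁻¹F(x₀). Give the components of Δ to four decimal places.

(-0.4000, 1.3250)

At (1, -3): F = (-2.0000, 17.0000).
Jacobian J = [[2·x·y + 2·x - 1, x^2 - 1], [y^2 - 2·y + 1, 2·x·y - 2·x]].
At the point, J = [[-5.0000, 0.0000], [16.0000, -8.0000]] (det J = 40.0000).
Solving J·Δ = −F gives Δ = (-0.4000, 1.3250).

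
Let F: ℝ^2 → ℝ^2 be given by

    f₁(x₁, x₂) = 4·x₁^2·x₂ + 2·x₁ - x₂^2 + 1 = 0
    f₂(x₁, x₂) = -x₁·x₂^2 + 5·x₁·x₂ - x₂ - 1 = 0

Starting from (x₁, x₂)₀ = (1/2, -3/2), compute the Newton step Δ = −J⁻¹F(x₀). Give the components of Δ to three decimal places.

(-0.454, -0.016)

At (1/2, -3/2): F = (-1.750, -4.375).
Jacobian J = [[8·x₁·x₂ + 2, 4·x₁^2 - 2·x₂], [-x₂^2 + 5·x₂, -2·x₁·x₂ + 5·x₁ - 1]].
At the point, J = [[-4.000, 4.000], [-9.750, 3.000]] (det J = 27.000).
Solving J·Δ = −F gives Δ = (-0.454, -0.016).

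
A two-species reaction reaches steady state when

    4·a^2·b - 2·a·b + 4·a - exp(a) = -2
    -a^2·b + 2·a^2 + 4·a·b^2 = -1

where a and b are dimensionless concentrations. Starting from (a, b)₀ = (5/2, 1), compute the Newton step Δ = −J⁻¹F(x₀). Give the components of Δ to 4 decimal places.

(-1.6110, -0.2001)

At (5/2, 1): F = (19.817506, 17.2500).
Jacobian J = [[8·a·b - 2·b - exp(a) + 4, 4·a^2 - 2·a], [-2·a·b + 4·a + 4·b^2, -a^2 + 8·a·b]].
At the point, J = [[9.817506, 20.0000], [9.0000, 13.7500]] (det J = -45.009292).
Solving J·Δ = −F gives Δ = (-1.6110, -0.2001).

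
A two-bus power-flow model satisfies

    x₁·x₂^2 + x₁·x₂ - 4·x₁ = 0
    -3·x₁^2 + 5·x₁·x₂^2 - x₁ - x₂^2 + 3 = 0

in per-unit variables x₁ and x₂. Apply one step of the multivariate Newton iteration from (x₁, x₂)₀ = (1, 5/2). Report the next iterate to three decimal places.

At (1, 5/2): F = (4.750, 24.000).
Jacobian J = [[x₂^2 + x₂ - 4, 2·x₁·x₂ + x₁], [-6·x₁ + 5·x₂^2 - 1, 10·x₁·x₂ - 2·x₂]].
At the point, J = [[4.750, 6.000], [24.250, 20.000]] (det J = -50.500).
Solving J·Δ = −F gives Δ = (-0.970, -0.024).
Then the next iterate is (x₁, x₂)₁ = (0.030, 2.476).

(0.030, 2.476)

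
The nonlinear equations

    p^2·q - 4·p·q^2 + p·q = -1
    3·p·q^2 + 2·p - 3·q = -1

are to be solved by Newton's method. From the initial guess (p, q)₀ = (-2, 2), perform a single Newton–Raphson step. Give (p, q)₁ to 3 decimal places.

At (-2, 2): F = (37.000, -33.000).
Jacobian J = [[2·p·q - 4·q^2 + q, p^2 - 8·p·q + p], [3·q^2 + 2, 6·p·q - 3]].
At the point, J = [[-22.000, 34.000], [14.000, -27.000]] (det J = 118.000).
Solving J·Δ = −F gives Δ = (-1.042, -1.763).
Then the next iterate is (p, q)₁ = (-3.042, 0.237).

(-3.042, 0.237)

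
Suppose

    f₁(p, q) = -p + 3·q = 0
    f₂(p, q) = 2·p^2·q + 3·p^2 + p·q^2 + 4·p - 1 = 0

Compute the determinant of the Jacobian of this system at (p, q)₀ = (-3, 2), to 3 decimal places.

J = [[-1, 3], [4·p·q + 6·p + q^2 + 4, 2·p^2 + 2·p·q]].
At the point, J = [[-1.000, 3.000], [-34.000, 6.000]].
det J = 96.000.

96.000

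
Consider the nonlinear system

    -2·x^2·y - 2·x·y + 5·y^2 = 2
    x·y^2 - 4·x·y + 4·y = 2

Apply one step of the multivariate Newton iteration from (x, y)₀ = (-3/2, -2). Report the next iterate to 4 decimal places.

(0.5462, -1.7846)

At (-3/2, -2): F = (21.0000, -28.0000).
Jacobian J = [[-4·x·y - 2·y, -2·x^2 - 2·x + 10·y], [y^2 - 4·y, 2·x·y - 4·x + 4]].
At the point, J = [[-8.0000, -21.5000], [12.0000, 16.0000]] (det J = 130.0000).
Solving J·Δ = −F gives Δ = (2.0462, 0.2154).
Then the next iterate is (x, y)₁ = (0.5462, -1.7846).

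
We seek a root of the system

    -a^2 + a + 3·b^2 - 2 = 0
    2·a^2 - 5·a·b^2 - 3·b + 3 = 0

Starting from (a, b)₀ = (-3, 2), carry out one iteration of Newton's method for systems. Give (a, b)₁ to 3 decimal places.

(-1.705, 1.411)

At (-3, 2): F = (-2.000, 75.000).
Jacobian J = [[-2·a + 1, 6·b], [4·a - 5·b^2, -10·a·b - 3]].
At the point, J = [[7.000, 12.000], [-32.000, 57.000]] (det J = 783.000).
Solving J·Δ = −F gives Δ = (1.295, -0.589).
Then the next iterate is (a, b)₁ = (-1.705, 1.411).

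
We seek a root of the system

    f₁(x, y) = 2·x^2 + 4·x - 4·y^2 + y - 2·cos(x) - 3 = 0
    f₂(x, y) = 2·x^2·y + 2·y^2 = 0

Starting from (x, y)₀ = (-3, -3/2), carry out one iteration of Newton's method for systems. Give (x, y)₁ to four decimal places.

(-2.3213, -0.6430)

At (-3, -3/2): F = (-5.520015, -22.5000).
Jacobian J = [[4·x + 2·sin(x) + 4, -8·y + 1], [4·x·y, 2·x^2 + 4·y]].
At the point, J = [[-8.282240, 13.0000], [18.0000, 12.0000]] (det J = -333.386880).
Solving J·Δ = −F gives Δ = (0.6787, 0.8570).
Then the next iterate is (x, y)₁ = (-2.3213, -0.6430).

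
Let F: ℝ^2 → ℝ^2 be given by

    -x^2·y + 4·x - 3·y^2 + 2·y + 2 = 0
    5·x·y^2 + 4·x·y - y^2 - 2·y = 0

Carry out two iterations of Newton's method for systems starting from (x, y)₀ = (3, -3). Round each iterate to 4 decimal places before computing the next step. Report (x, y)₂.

At (3, -3): F = (8.0000, 96.0000).
Jacobian J = [[-2·x·y + 4, -x^2 - 6·y + 2], [5·y^2 + 4·y, 10·x·y + 4·x - 2·y - 2]].
At the point, J = [[22.0000, 11.0000], [33.0000, -74.0000]] (det J = -1991.0000).
Solving J·Δ = −F gives Δ = (-0.8277, 0.9282).
Then the next iterate is (x, y)₁ = (2.1723, -2.0718).
Round to (2.1723, -2.0718) and repeat: F = (3.445125, 28.470377), J = [[13.001142, 9.711913], [13.174576, -34.172911]].
Δ = (-0.6889, 0.5675), so (x, y)₂ = (1.4834, -1.5043).

(1.4834, -1.5043)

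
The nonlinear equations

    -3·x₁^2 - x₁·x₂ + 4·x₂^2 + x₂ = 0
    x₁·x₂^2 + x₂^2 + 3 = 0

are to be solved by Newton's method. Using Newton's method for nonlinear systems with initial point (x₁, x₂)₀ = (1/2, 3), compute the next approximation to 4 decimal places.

At (1/2, 3): F = (36.7500, 16.5000).
Jacobian J = [[-6·x₁ - x₂, -x₁ + 8·x₂ + 1], [x₂^2, 2·x₁·x₂ + 2·x₂]].
At the point, J = [[-6.0000, 24.5000], [9.0000, 9.0000]] (det J = -274.5000).
Solving J·Δ = −F gives Δ = (-0.2678, -1.5656).
Then the next iterate is (x₁, x₂)₁ = (0.2322, 1.4344).

(0.2322, 1.4344)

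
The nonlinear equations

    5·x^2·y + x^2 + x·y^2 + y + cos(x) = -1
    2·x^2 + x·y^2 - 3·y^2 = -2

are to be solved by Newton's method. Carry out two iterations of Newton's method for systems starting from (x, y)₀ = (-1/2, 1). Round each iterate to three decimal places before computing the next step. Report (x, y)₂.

At (-1/2, 1): F = (3.87758, -1.000).
Jacobian J = [[10·x·y + 2·x + y^2 - sin(x), 5·x^2 + 2·x·y + 1], [4·x + y^2, 2·x·y - 6·y]].
At the point, J = [[-4.52057, 1.250], [-1.000, -7.000]] (det J = 32.89402).
Solving J·Δ = −F gives Δ = (0.787, -0.255).
Then the next iterate is (x, y)₁ = (0.287, 0.745).
Round to (0.287, 0.745) and repeat: F = (3.25258, 0.65896), J = [[2.98410, 1.83947], [1.70302, -4.04237]].
Δ = (-0.945, -0.235), so (x, y)₂ = (-0.658, 0.510).

(-0.658, 0.510)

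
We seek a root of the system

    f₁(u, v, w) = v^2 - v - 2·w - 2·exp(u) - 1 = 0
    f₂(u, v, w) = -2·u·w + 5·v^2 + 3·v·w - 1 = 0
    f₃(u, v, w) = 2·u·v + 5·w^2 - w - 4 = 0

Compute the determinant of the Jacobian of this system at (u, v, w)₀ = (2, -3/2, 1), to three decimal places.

1007.580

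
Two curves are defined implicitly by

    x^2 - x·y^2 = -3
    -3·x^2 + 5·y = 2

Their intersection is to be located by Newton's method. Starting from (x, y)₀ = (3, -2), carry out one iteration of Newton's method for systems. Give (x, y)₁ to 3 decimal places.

At (3, -2): F = (0.000, -39.000).
Jacobian J = [[2·x - y^2, -2·x·y], [-6·x, 5]].
At the point, J = [[2.000, 12.000], [-18.000, 5.000]] (det J = 226.000).
Solving J·Δ = −F gives Δ = (-2.071, 0.345).
Then the next iterate is (x, y)₁ = (0.929, -1.655).

(0.929, -1.655)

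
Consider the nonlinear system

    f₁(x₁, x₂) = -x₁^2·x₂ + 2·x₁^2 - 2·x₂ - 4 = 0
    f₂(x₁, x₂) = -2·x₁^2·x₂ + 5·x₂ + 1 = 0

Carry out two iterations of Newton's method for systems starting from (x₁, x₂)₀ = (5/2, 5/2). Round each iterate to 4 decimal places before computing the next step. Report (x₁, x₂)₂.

(1.9704, 0.7013)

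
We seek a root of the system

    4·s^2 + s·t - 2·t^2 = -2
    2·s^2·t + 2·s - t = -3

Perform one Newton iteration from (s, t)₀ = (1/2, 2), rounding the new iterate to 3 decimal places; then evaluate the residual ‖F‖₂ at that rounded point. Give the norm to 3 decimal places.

At (1/2, 2): F = (-4.000, 3.000).
Jacobian J = [[8·s + t, s - 4·t], [4·s·t + 2, 2·s^2 - 1]].
At the point, J = [[6.000, -7.500], [6.000, -0.500]] (det J = 42.000).
Solving J·Δ = −F gives Δ = (-0.583, -1.000).
Then the next iterate is (s, t)₁ = (-0.083, 1.000).
Re-evaluating at (-0.083, 1.000): F = (-0.05544, 1.84778), so ‖F‖₂ = 1.849.

1.849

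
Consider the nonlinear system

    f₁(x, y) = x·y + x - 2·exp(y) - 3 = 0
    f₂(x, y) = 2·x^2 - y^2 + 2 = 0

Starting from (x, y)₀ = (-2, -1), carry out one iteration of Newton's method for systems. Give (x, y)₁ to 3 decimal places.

(-1.216, -2.366)

At (-2, -1): F = (-3.73576, 9.000).
Jacobian J = [[y + 1, x - 2·exp(y)], [4·x, -2·y]].
At the point, J = [[0.000, -2.73576], [-8.000, 2.000]] (det J = -21.88607).
Solving J·Δ = −F gives Δ = (0.784, -1.366).
Then the next iterate is (x, y)₁ = (-1.216, -2.366).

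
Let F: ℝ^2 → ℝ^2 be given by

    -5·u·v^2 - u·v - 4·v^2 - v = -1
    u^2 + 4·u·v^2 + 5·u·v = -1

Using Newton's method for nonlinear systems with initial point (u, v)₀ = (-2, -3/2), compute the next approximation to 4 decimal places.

(-0.7933, -1.4274)

At (-2, -3/2): F = (13.0000, 2.0000).
Jacobian J = [[-5·v^2 - v, -10·u·v - u - 8·v - 1], [2·u + 4·v^2 + 5·v, 8·u·v + 5·u]].
At the point, J = [[-9.7500, -17.0000], [-2.5000, 14.0000]] (det J = -179.0000).
Solving J·Δ = −F gives Δ = (1.2067, 0.0726).
Then the next iterate is (u, v)₁ = (-0.7933, -1.4274).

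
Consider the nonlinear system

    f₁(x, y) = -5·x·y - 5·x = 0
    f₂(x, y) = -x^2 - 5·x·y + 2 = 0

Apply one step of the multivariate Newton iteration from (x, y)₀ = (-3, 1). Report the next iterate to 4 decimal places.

At (-3, 1): F = (30.0000, 8.0000).
Jacobian J = [[-5·y - 5, -5·x], [-2·x - 5·y, -5·x]].
At the point, J = [[-10.0000, 15.0000], [1.0000, 15.0000]] (det J = -165.0000).
Solving J·Δ = −F gives Δ = (2.0000, -0.6667).
Then the next iterate is (x, y)₁ = (-1.0000, 0.3333).

(-1.0000, 0.3333)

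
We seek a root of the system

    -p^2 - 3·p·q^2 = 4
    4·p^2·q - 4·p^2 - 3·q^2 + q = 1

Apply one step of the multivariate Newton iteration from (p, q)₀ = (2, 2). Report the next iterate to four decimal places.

(2.1316, 0.5789)

At (2, 2): F = (-32.0000, 5.0000).
Jacobian J = [[-2·p - 3·q^2, -6·p·q], [8·p·q - 8·p, 4·p^2 - 6·q + 1]].
At the point, J = [[-16.0000, -24.0000], [16.0000, 5.0000]] (det J = 304.0000).
Solving J·Δ = −F gives Δ = (0.1316, -1.4211).
Then the next iterate is (p, q)₁ = (2.1316, 0.5789).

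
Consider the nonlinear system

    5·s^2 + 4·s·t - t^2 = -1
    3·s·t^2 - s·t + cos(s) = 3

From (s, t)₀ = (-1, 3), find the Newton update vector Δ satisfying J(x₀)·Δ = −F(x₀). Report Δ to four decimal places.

At (-1, 3): F = (-15.0000, -26.459698).
Jacobian J = [[10·s + 4·t, 4·s - 2·t], [3·t^2 - t - sin(s), 6·s·t - s]].
At the point, J = [[2.0000, -10.0000], [24.841471, -17.0000]] (det J = 214.414710).
Solving J·Δ = −F gives Δ = (0.0448, -1.4910).

(0.0448, -1.4910)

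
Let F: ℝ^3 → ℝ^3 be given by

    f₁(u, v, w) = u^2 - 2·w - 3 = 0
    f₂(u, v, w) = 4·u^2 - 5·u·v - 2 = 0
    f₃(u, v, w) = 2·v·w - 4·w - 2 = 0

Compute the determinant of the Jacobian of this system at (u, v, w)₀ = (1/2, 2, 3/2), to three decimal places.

J = [[2·u, 0, -2], [8·u - 5·v, -5·u, 0], [0, 2·w, 2·v - 4]].
At the point, J = [[1.000, 0.000, -2.000], [-6.000, -2.500, 0.000], [0.000, 3.000, 0.000]].
det J = 36.000.

36.000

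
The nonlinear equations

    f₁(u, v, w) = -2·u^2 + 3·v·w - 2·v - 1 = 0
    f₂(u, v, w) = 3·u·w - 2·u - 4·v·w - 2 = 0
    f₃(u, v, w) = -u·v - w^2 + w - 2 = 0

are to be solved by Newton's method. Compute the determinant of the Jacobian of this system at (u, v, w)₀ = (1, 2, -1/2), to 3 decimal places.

J = [[-4·u, 3·w - 2, 3·v], [3·w - 2, -4·w, 3·u - 4·v], [-v, -u, -2·w + 1]].
At the point, J = [[-4.000, -3.500, 6.000], [-3.500, 2.000, -5.000], [-2.000, -1.000, 2.000]].
det J = -10.500.

-10.500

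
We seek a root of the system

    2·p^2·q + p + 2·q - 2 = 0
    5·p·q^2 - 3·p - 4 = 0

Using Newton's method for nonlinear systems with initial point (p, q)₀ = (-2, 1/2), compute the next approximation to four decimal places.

At (-2, 1/2): F = (1.0000, -0.5000).
Jacobian J = [[4·p·q + 1, 2·p^2 + 2], [5·q^2 - 3, 10·p·q]].
At the point, J = [[-3.0000, 10.0000], [-1.7500, -10.0000]] (det J = 47.5000).
Solving J·Δ = −F gives Δ = (0.1053, -0.0684).
Then the next iterate is (p, q)₁ = (-1.8947, 0.4316).

(-1.8947, 0.4316)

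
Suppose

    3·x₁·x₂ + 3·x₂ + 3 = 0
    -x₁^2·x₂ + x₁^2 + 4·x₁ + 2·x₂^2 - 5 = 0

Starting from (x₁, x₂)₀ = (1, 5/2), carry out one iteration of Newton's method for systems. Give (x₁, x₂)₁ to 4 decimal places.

(-0.6585, 1.5732)

At (1, 5/2): F = (18.0000, 10.0000).
Jacobian J = [[3·x₂, 3·x₁ + 3], [-2·x₁·x₂ + 2·x₁ + 4, -x₁^2 + 4·x₂]].
At the point, J = [[7.5000, 6.0000], [1.0000, 9.0000]] (det J = 61.5000).
Solving J·Δ = −F gives Δ = (-1.6585, -0.9268).
Then the next iterate is (x₁, x₂)₁ = (-0.6585, 1.5732).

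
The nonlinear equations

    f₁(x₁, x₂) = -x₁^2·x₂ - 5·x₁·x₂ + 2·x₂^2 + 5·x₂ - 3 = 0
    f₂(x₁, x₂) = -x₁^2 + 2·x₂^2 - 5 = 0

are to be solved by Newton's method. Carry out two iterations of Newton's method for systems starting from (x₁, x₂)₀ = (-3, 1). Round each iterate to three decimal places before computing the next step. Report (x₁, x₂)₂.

(4.859, 0.862)

At (-3, 1): F = (10.000, -12.000).
Jacobian J = [[-2·x₁·x₂ - 5·x₂, -x₁^2 - 5·x₁ + 4·x₂ + 5], [-2·x₁, 4·x₂]].
At the point, J = [[1.000, 15.000], [6.000, 4.000]] (det J = -86.000).
Solving J·Δ = −F gives Δ = (2.558, -0.837).
Then the next iterate is (x₁, x₂)₁ = (-0.442, 0.163).
Round to (-0.442, 0.163) and repeat: F = (-1.80348, -5.14223), J = [[-0.67091, 7.66664], [0.884, 0.652]].
Δ = (5.301, 0.699), so (x₁, x₂)₂ = (4.859, 0.862).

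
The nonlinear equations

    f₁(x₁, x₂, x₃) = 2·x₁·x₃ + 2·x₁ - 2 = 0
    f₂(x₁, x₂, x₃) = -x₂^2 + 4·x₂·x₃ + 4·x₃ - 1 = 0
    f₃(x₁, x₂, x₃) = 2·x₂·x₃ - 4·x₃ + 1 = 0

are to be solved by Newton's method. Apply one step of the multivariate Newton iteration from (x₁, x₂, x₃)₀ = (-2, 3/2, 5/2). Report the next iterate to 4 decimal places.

At (-2, 3/2, 5/2): F = (-16.0000, 21.7500, -1.5000).
Jacobian J = [[2·x₃ + 2, 0, 2·x₁], [0, -2·x₂ + 4·x₃, 4·x₂ + 4], [0, 2·x₃, 2·x₂ - 4]].
At the point, J = [[7.0000, 0.0000, -4.0000], [0.0000, 7.0000, 10.0000], [0.0000, 5.0000, -1.0000]] (det J = -399.0000).
Solving J·Δ = −F gives Δ = (1.0902, -0.1184, -2.0921).
Then the next iterate is (x₁, x₂, x₃)₁ = (-0.9098, 1.3816, 0.4079).

(-0.9098, 1.3816, 0.4079)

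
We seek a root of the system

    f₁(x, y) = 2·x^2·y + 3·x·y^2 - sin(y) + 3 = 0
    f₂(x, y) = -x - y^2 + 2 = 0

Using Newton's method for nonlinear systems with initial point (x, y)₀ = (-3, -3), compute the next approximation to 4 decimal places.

(-1.8931, -2.1489)

At (-3, -3): F = (-131.858880, -4.0000).
Jacobian J = [[4·x·y + 3·y^2, 2·x^2 + 6·x·y - cos(y)], [-1, -2·y]].
At the point, J = [[63.0000, 72.989992], [-1.0000, 6.0000]] (det J = 450.989992).
Solving J·Δ = −F gives Δ = (1.1069, 0.8511).
Then the next iterate is (x, y)₁ = (-1.8931, -2.1489).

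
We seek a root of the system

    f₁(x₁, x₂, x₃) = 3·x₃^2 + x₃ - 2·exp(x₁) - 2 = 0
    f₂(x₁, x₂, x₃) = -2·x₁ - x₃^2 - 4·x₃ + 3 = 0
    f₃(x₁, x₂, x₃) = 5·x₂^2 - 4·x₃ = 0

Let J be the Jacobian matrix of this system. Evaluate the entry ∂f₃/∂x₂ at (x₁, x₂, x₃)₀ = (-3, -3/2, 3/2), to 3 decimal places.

-15.000

∂f₃/∂x₂ = 10·x₂.
At (-3, -3/2, 3/2) this is -15.000.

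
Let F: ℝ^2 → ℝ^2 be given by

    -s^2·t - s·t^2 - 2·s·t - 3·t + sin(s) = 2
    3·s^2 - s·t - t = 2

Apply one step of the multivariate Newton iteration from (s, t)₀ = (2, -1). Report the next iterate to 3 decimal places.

At (2, -1): F = (7.90930, 13.000).
Jacobian J = [[-2·s·t - t^2 - 2·t + cos(s), -s^2 - 2·s·t - 2·s - 3], [6·s - t, -s - 1]].
At the point, J = [[4.58385, -7.000], [13.000, -3.000]] (det J = 77.24844).
Solving J·Δ = −F gives Δ = (-0.871, 0.560).
Then the next iterate is (s, t)₁ = (1.129, -0.440).

(1.129, -0.440)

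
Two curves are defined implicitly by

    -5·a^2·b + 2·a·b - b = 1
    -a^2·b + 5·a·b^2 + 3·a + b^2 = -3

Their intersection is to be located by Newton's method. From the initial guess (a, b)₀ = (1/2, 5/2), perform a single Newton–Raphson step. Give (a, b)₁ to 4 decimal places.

(0.0655, 1.8070)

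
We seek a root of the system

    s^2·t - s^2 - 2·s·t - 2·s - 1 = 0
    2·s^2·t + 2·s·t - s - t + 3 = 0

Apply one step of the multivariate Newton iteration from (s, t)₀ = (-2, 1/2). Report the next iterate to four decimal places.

At (-2, 1/2): F = (3.0000, 6.5000).
Jacobian J = [[2·s·t - 2·s - 2·t - 2, s^2 - 2·s], [4·s·t + 2·t - 1, 2·s^2 + 2·s - 1]].
At the point, J = [[-1.0000, 8.0000], [-4.0000, 3.0000]] (det J = 29.0000).
Solving J·Δ = −F gives Δ = (1.4828, -0.1897).
Then the next iterate is (s, t)₁ = (-0.5172, 0.3103).

(-0.5172, 0.3103)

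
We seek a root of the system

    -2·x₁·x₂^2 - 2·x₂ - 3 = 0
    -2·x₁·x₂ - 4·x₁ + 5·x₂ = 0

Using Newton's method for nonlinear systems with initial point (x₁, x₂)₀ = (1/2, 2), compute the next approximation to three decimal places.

(0.400, 0.300)

At (1/2, 2): F = (-11.000, 6.000).
Jacobian J = [[-2·x₂^2, -4·x₁·x₂ - 2], [-2·x₂ - 4, -2·x₁ + 5]].
At the point, J = [[-8.000, -6.000], [-8.000, 4.000]] (det J = -80.000).
Solving J·Δ = −F gives Δ = (-0.100, -1.700).
Then the next iterate is (x₁, x₂)₁ = (0.400, 0.300).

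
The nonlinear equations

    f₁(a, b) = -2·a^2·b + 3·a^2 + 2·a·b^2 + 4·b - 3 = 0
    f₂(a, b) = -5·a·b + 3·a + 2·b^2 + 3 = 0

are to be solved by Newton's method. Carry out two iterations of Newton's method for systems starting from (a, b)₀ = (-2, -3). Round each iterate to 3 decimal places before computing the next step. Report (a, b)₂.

(-0.623, -0.091)

At (-2, -3): F = (-15.000, -15.000).
Jacobian J = [[-4·a·b + 6·a + 2·b^2, -2·a^2 + 4·a·b + 4], [-5·b + 3, -5·a + 4·b]].
At the point, J = [[-18.000, 20.000], [18.000, -2.000]] (det J = -324.000).
Solving J·Δ = −F gives Δ = (1.019, 1.667).
Then the next iterate is (a, b)₁ = (-0.981, -1.333).
Round to (-0.981, -1.333) and repeat: F = (-6.36552, -2.92759), J = [[-7.56291, 7.30597], [9.665, -0.427]].
Δ = (0.358, 1.242), so (a, b)₂ = (-0.623, -0.091).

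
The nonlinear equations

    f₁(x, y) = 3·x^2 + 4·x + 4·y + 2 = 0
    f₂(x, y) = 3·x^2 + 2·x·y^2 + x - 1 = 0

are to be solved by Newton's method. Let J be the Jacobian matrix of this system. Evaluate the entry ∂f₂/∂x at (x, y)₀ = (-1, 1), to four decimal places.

-3.0000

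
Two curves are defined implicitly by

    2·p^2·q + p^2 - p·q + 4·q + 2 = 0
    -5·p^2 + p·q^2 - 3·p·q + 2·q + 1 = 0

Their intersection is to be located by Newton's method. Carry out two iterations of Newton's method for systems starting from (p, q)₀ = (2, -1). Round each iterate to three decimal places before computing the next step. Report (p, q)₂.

(0.626, -0.674)

At (2, -1): F = (-4.000, -13.000).
Jacobian J = [[4·p·q + 2·p - q, 2·p^2 - p + 4], [-10·p + q^2 - 3·q, 2·p·q - 3·p + 2]].
At the point, J = [[-3.000, 10.000], [-16.000, -8.000]] (det J = 184.000).
Solving J·Δ = −F gives Δ = (-0.880, 0.136).
Then the next iterate is (p, q)₁ = (1.120, -0.864).
Round to (1.120, -0.864) and repeat: F = (-1.40152, -3.26088), J = [[-0.76672, 5.38880], [-7.86150, -3.29536]].
Δ = (-0.494, 0.190), so (p, q)₂ = (0.626, -0.674).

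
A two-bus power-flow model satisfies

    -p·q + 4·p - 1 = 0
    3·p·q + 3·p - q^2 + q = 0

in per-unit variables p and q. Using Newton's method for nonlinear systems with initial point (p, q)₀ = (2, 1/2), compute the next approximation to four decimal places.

(0.1833, 0.3208)

At (2, 1/2): F = (6.0000, 9.2500).
Jacobian J = [[-q + 4, -p], [3·q + 3, 3·p - 2·q + 1]].
At the point, J = [[3.5000, -2.0000], [4.5000, 6.0000]] (det J = 30.0000).
Solving J·Δ = −F gives Δ = (-1.8167, -0.1792).
Then the next iterate is (p, q)₁ = (0.1833, 0.3208).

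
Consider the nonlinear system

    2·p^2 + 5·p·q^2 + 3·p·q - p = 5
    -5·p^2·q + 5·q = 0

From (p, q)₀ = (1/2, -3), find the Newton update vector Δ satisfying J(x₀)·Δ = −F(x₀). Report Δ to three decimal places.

(0.302, 1.791)

At (1/2, -3): F = (13.000, -11.250).
Jacobian J = [[4·p + 5·q^2 + 3·q - 1, 10·p·q + 3·p], [-10·p·q, -5·p^2 + 5]].
At the point, J = [[37.000, -13.500], [15.000, 3.750]] (det J = 341.250).
Solving J·Δ = −F gives Δ = (0.302, 1.791).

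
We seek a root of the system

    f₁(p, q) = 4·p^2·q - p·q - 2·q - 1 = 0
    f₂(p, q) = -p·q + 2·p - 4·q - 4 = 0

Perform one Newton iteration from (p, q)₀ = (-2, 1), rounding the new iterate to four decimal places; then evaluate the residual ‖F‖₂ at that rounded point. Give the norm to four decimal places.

At (-2, 1): F = (15.0000, -10.0000).
Jacobian J = [[8·p·q - q, 4·p^2 - p - 2], [-q + 2, -p - 4]].
At the point, J = [[-17.0000, 16.0000], [1.0000, -2.0000]] (det J = 18.0000).
Solving J·Δ = −F gives Δ = (-7.2222, -8.6111).
Then the next iterate is (p, q)₁ = (-9.2222, -7.6111).
Re-evaluating at (-9.2222, -7.6111): F = (-2645.233835, -62.191086), so ‖F‖₂ = 2645.9648.

2645.9648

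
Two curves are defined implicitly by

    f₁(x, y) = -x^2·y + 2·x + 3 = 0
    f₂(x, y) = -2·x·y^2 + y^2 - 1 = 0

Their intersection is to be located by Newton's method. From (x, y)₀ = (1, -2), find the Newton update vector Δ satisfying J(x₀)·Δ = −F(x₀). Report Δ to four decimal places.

At (1, -2): F = (7.0000, -5.0000).
Jacobian J = [[-2·x·y + 2, -x^2], [-2·y^2, -4·x·y + 2·y]].
At the point, J = [[6.0000, -1.0000], [-8.0000, 4.0000]] (det J = 16.0000).
Solving J·Δ = −F gives Δ = (-1.4375, -1.6250).

(-1.4375, -1.6250)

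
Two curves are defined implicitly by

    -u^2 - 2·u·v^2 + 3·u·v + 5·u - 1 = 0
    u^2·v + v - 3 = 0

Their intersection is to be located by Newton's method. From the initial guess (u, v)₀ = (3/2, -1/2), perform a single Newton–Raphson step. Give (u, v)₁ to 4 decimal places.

(-1.9444, -0.6667)

At (3/2, -1/2): F = (1.2500, -4.6250).
Jacobian J = [[-2·u - 2·v^2 + 3·v + 5, -4·u·v + 3·u], [2·u·v, u^2 + 1]].
At the point, J = [[0.0000, 7.5000], [-1.5000, 3.2500]] (det J = 11.2500).
Solving J·Δ = −F gives Δ = (-3.4444, -0.1667).
Then the next iterate is (u, v)₁ = (-1.9444, -0.6667).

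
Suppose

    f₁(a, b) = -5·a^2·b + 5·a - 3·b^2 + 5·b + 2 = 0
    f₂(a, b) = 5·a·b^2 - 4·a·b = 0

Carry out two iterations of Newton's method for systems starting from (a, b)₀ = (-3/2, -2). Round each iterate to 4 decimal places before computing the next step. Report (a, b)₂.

At (-3/2, -2): F = (-5.0000, -42.0000).
Jacobian J = [[-10·a·b + 5, -5·a^2 - 6·b + 5], [5·b^2 - 4·b, 10·a·b - 4·a]].
At the point, J = [[-25.0000, 5.7500], [28.0000, 36.0000]] (det J = -1061.0000).
Solving J·Δ = −F gives Δ = (0.0580, 1.1216).
Then the next iterate is (a, b)₁ = (-1.4420, -0.8784).
Round to (-1.4420, -0.8784) and repeat: F = (-2.784193, -10.629750), J = [[-7.666528, -0.126420], [7.371533, 18.434528]].
Δ = (-0.3751, 0.7266), so (a, b)₂ = (-1.8171, -0.1518).

(-1.8171, -0.1518)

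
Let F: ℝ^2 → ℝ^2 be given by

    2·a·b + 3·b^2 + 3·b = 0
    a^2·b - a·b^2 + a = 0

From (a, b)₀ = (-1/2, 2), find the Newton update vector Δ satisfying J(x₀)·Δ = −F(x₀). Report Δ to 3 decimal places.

At (-1/2, 2): F = (16.000, 2.000).
Jacobian J = [[2·b, 2·a + 6·b + 3], [2·a·b - b^2 + 1, a^2 - 2·a·b]].
At the point, J = [[4.000, 14.000], [-5.000, 2.250]] (det J = 79.000).
Solving J·Δ = −F gives Δ = (-0.101, -1.114).

(-0.101, -1.114)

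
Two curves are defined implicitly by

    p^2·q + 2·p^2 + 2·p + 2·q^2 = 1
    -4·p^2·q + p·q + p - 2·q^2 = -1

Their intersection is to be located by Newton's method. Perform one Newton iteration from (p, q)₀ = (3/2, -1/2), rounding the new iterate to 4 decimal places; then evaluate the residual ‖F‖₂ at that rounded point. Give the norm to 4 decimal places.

1.9509

At (3/2, -1/2): F = (5.8750, 5.7500).
Jacobian J = [[2·p·q + 4·p + 2, p^2 + 4·q], [-8·p·q + q + 1, -4·p^2 + p - 4·q]].
At the point, J = [[6.5000, 0.2500], [6.5000, -5.5000]] (det J = -37.3750).
Solving J·Δ = −F gives Δ = (-0.9030, -0.0217).
Then the next iterate is (p, q)₁ = (0.5970, -0.5217).
Re-evaluating at (0.5970, -0.5217): F = (1.265221, 1.484958), so ‖F‖₂ = 1.9509.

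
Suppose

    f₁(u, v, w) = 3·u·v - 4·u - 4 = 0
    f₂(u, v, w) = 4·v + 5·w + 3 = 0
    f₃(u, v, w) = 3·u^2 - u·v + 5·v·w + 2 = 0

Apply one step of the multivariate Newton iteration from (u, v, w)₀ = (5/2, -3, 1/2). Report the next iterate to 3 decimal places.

At (5/2, -3, 1/2): F = (-36.500, -6.500, 20.750).
Jacobian J = [[3·v - 4, 3·u, 0], [0, 4, 5], [6·u - v, -u + 5·w, 5·v]].
At the point, J = [[-13.000, 7.500, 0.000], [0.000, 4.000, 5.000], [18.000, 0.000, -15.000]] (det J = 1455.000).
Solving J·Δ = −F gives Δ = (-1.537, 2.202, -0.462).
Then the next iterate is (u, v, w)₁ = (0.963, -0.798, 0.038).

(0.963, -0.798, 0.038)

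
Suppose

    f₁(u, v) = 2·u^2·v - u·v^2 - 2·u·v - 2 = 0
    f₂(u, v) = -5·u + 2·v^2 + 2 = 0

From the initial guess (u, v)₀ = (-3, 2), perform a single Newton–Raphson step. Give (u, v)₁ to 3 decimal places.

At (-3, 2): F = (58.000, 25.000).
Jacobian J = [[4·u·v - v^2 - 2·v, 2·u^2 - 2·u·v - 2·u], [-5, 4·v]].
At the point, J = [[-32.000, 36.000], [-5.000, 8.000]] (det J = -76.000).
Solving J·Δ = −F gives Δ = (-5.737, -6.711).
Then the next iterate is (u, v)₁ = (-8.737, -4.711).

(-8.737, -4.711)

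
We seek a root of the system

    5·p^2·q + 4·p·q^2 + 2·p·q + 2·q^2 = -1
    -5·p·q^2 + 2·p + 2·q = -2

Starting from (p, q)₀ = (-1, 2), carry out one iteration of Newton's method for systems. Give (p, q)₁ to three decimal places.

(0.089, 1.800)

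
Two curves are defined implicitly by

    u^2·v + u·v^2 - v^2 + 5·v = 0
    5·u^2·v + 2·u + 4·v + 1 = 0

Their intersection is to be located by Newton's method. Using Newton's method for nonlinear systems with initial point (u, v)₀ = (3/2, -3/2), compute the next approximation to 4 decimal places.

At (3/2, -3/2): F = (-9.7500, -18.8750).
Jacobian J = [[2·u·v + v^2, u^2 + 2·u·v - 2·v + 5], [10·u·v + 2, 5·u^2 + 4]].
At the point, J = [[-2.2500, 5.7500], [-20.5000, 15.2500]] (det J = 83.5625).
Solving J·Δ = −F gives Δ = (0.4806, 1.8837).
Then the next iterate is (u, v)₁ = (1.9806, 0.3837).

(1.9806, 0.3837)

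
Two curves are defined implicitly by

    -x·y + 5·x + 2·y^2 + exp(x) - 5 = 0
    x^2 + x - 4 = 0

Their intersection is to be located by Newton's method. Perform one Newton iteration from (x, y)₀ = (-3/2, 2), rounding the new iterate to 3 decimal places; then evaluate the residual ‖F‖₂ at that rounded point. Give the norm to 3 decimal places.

3.464

At (-3/2, 2): F = (-1.27687, -3.250).
Jacobian J = [[-y + exp(x) + 5, -x + 4·y], [2·x + 1, 0]].
At the point, J = [[3.22313, 9.500], [-2.000, 0.000]] (det J = 19.000).
Solving J·Δ = −F gives Δ = (-1.625, 0.686).
Then the next iterate is (x, y)₁ = (-3.125, 2.686).
Re-evaluating at (-3.125, 2.686): F = (2.24188, 2.64062), so ‖F‖₂ = 3.464.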